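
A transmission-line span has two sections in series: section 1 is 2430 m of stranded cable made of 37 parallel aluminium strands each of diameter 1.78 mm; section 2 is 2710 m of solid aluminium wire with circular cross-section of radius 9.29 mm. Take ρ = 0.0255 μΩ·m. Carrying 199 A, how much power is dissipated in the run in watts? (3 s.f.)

ρ = 0.0255 μΩ·m = 2.55×10^-8 Ω·m
Section 1: A_strand = π(8.9000e-04)² = 2.488e-06 m²; R₁ = ρL/(N·A_s) = (2.55×10^-8)(2430)/(37×2.488e-06) = 0.673 Ω
Section 2: A = πr² = π(9.2900e-03 m)² = 2.711e-04 m²
R₂ = (2.55×10^-8)(2710)/(2.711e-04) = 0.2549 Ω
R = R₁ + R₂ = 0.9279 Ω
P = I²R = (199)² × 0.9279 = 36700 W

36700 W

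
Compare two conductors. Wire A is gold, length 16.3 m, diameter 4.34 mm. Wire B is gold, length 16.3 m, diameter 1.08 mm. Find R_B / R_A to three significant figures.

R ∝ ρL/d², so R_B/R_A = (d_A/d_B)²
= (4.34/1.08)² = 16.1

16.1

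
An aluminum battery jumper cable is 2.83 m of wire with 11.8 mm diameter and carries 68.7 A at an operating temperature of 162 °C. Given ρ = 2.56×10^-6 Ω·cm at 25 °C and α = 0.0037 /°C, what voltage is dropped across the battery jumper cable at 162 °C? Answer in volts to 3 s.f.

0.0686 V

ρ = 2.56×10^-6 Ω·cm = 2.56×10^-8 Ω·m
A = π(d/2)² = π(5.9000e-03 m)² = 1.094e-04 m²
R₍25₎ = ρL/A = (2.56×10^-8)(2.83)/(1.094e-04) = 6.625×10^-4 Ω
R₍162₎ = R₍25₎(1 + αΔT) = 6.625×10^-4 × (1 + 0.0037×137) = 9.983×10^-4 Ω
V = IR = 68.7 × 9.983×10^-4 = 0.0686 V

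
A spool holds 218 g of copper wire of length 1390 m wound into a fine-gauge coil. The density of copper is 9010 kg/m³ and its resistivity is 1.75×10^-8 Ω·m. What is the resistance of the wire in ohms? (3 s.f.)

1400 Ω

A = m/(density·L) = 0.218/(9010×1390) = 1.7407e-08 m²
R = ρL/A = (1.75×10^-8)(1390)/(1.7407e-08) = 1400 Ω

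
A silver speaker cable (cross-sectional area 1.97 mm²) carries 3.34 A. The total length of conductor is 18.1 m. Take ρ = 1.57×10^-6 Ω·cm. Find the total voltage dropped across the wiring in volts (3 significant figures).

0.482 V

ρ = 1.57×10^-6 Ω·cm = 1.57×10^-8 Ω·m
A = 1.97 mm² = 1.970e-06 m²
R = ρL/A = (1.57×10^-8)(18.1)/(1.970e-06) = 0.1442 Ω
V = IR = 3.34 × 0.1442 = 0.482 V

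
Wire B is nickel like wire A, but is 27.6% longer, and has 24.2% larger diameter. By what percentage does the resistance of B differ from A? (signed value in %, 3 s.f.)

R ∝ L/d², so R_B/R_A = (1 + 27.6/100) × (1 + 24.2/100)⁻²
= 1.276 × 0.6483 = 0.8272
(R_B − R_A)/R_A = 0.8272 − 1 = -17.3%

-17.3%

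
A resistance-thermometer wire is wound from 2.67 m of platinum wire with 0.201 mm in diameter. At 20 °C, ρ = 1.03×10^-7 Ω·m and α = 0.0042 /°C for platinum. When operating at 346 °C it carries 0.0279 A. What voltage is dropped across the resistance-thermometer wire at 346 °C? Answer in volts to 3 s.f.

A = π(d/2)² = π(1.0050e-04 m)² = 3.173e-08 m²
R₍20₎ = ρL/A = (1.03×10^-7)(2.67)/(3.173e-08) = 8.667 Ω
R₍346₎ = R₍20₎(1 + αΔT) = 8.667 × (1 + 0.0042×326) = 20.53 Ω
V = IR = 0.0279 × 20.53 = 0.573 V

0.573 V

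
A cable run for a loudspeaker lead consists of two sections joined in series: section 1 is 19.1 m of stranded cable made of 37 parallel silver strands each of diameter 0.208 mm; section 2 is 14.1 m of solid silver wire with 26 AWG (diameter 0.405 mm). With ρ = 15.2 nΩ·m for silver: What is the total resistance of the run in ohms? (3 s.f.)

ρ = 15.2 nΩ·m = 1.52×10^-8 Ω·m
Section 1: A_strand = π(1.0400e-04)² = 3.398e-08 m²; R₁ = ρL/(N·A_s) = (1.52×10^-8)(19.1)/(37×3.398e-08) = 0.2309 Ω
Section 2: A = π(0.405/2 mm)² = π(2.0250e-04 m)² = 1.288e-07 m²
R₂ = (1.52×10^-8)(14.1)/(1.288e-07) = 1.664 Ω
R = R₁ + R₂ = 1.89 Ω

1.89 Ω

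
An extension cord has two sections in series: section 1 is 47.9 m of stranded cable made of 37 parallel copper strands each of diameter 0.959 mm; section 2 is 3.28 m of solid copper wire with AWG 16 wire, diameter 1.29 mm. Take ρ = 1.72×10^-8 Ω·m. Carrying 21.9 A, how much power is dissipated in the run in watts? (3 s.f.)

35.5 W

Section 1: A_strand = π(4.7950e-04)² = 7.223e-07 m²; R₁ = ρL/(N·A_s) = (1.72×10^-8)(47.9)/(37×7.223e-07) = 0.03083 Ω
Section 2: A = π(1.29/2 mm)² = π(6.4500e-04 m)² = 1.307e-06 m²
R₂ = (1.72×10^-8)(3.28)/(1.307e-06) = 0.04317 Ω
R = R₁ + R₂ = 0.07399 Ω
P = I²R = (21.9)² × 0.07399 = 35.5 W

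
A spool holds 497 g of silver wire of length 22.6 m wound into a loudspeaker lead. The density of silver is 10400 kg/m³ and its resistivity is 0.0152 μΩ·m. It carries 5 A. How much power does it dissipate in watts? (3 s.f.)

4.06 W

ρ = 0.0152 μΩ·m = 1.52×10^-8 Ω·m
A = m/(density·L) = 0.497/(10400×22.6) = 2.1145e-06 m²
R = ρL/A = (1.52×10^-8)(22.6)/(2.1145e-06) = 0.1625 Ω
P = I²R = (5)² × 0.1625 = 4.06 W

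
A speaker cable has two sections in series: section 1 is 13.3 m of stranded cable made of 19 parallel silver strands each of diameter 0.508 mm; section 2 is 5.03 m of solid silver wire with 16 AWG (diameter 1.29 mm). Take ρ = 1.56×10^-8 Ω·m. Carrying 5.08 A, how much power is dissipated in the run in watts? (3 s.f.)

Section 1: A_strand = π(2.5400e-04)² = 2.027e-07 m²; R₁ = ρL/(N·A_s) = (1.56×10^-8)(13.3)/(19×2.027e-07) = 0.05388 Ω
Section 2: A = π(1.29/2 mm)² = π(6.4500e-04 m)² = 1.307e-06 m²
R₂ = (1.56×10^-8)(5.03)/(1.307e-06) = 0.06004 Ω
R = R₁ + R₂ = 0.1139 Ω
P = I²R = (5.08)² × 0.1139 = 2.94 W

2.94 W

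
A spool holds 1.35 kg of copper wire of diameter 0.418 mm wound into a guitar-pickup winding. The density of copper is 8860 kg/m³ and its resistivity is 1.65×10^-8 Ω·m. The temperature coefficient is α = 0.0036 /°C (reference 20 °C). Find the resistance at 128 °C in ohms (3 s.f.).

185 Ω

A = π(d/2)² = π(2.0900e-04 m)² = 1.3723e-07 m²
L = m/(density·A) = 1.35/(8860×1.3723e-07) = 1110 m
R = ρL/A = (1.65×10^-8)(1110)/(1.3723e-07) = 133.5 Ω
R(128 °C) = 133.5 × (1 + 0.0036×108) = 185 Ω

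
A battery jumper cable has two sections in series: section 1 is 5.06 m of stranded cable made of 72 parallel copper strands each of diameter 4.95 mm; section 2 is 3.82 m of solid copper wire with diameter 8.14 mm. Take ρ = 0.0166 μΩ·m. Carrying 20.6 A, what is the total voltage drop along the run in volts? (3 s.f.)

0.0264 V

ρ = 0.0166 μΩ·m = 1.66×10^-8 Ω·m
Section 1: A_strand = π(2.4750e-03)² = 1.924e-05 m²; R₁ = ρL/(N·A_s) = (1.66×10^-8)(5.06)/(72×1.924e-05) = 6.062×10^-5 Ω
Section 2: A = π(d/2)² = π(4.0700e-03 m)² = 5.204e-05 m²
R₂ = (1.66×10^-8)(3.82)/(5.204e-05) = 0.001219 Ω
R = R₁ + R₂ = 0.001279 Ω
V = IR = 20.6 × 0.001279 = 0.0264 V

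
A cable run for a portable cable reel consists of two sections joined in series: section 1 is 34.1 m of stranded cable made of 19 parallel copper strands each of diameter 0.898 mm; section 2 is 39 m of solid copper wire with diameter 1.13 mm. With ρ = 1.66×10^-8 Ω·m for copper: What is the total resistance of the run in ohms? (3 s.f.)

0.693 Ω

Section 1: A_strand = π(4.4900e-04)² = 6.333e-07 m²; R₁ = ρL/(N·A_s) = (1.66×10^-8)(34.1)/(19×6.333e-07) = 0.04704 Ω
Section 2: A = π(d/2)² = π(5.6500e-04 m)² = 1.003e-06 m²
R₂ = (1.66×10^-8)(39)/(1.003e-06) = 0.6455 Ω
R = R₁ + R₂ = 0.693 Ω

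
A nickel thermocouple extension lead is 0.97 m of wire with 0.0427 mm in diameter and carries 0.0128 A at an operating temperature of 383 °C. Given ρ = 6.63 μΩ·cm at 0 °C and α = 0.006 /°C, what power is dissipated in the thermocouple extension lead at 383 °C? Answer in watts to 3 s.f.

ρ = 6.63 μΩ·cm = 6.63×10^-8 Ω·m
A = π(d/2)² = π(2.1350e-05 m)² = 1.432e-09 m²
R₍0₎ = ρL/A = (6.63×10^-8)(0.97)/(1.432e-09) = 44.91 Ω
R₍383₎ = R₍0₎(1 + αΔT) = 44.91 × (1 + 0.006×383) = 148.1 Ω
P = I²R = (0.0128)² × 148.1 = 0.0243 W

0.0243 W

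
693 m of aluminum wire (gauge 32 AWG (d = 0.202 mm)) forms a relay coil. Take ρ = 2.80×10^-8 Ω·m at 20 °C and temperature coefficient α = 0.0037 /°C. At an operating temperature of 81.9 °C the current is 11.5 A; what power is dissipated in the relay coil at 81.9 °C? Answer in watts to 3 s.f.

98400 W

A = π(0.202/2 mm)² = π(1.0100e-04 m)² = 3.205e-08 m²
R₍20₎ = ρL/A = (2.80×10^-8)(693)/(3.205e-08) = 605.5 Ω
R₍81.9₎ = R₍20₎(1 + αΔT) = 605.5 × (1 + 0.0037×61.9) = 744.2 Ω
P = I²R = (11.5)² × 744.2 = 98400 W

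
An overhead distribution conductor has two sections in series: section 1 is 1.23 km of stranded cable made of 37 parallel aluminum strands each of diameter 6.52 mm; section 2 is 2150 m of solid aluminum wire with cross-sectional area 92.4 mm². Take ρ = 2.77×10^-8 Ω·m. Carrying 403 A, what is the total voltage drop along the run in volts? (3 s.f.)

271 V

Section 1: A_strand = π(3.2600e-03)² = 3.339e-05 m²; R₁ = ρL/(N·A_s) = (2.77×10^-8)(1230)/(37×3.339e-05) = 0.02758 Ω
Section 2: A = 92.4 mm² = 9.240e-05 m²
R₂ = (2.77×10^-8)(2150)/(9.240e-05) = 0.6445 Ω
R = R₁ + R₂ = 0.6721 Ω
V = IR = 403 × 0.6721 = 271 V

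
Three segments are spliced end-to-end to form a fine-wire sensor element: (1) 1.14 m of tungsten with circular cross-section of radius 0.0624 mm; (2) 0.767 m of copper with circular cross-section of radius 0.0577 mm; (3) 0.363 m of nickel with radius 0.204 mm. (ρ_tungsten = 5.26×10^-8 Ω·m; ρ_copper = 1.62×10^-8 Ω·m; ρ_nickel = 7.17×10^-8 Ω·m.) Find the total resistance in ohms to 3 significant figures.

6.29 Ω

Seg 1: A = πr² = π(6.2400e-05 m)² = 1.223e-08 m²
R_1 = (5.26×10^-8)(1.14)/(1.223e-08) = 4.902 Ω
Seg 2: A = πr² = π(5.7700e-05 m)² = 1.046e-08 m²
R_2 = (1.62×10^-8)(0.767)/(1.046e-08) = 1.188 Ω
Seg 3: A = πr² = π(2.0400e-04 m)² = 1.307e-07 m²
R_3 = (7.17×10^-8)(0.363)/(1.307e-07) = 0.1991 Ω
R_total = R_1 + R_2 + R_3 = 6.29 Ω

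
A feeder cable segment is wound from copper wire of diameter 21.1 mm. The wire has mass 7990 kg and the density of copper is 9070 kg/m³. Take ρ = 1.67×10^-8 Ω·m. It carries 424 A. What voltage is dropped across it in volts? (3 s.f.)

A = π(d/2)² = π(1.0550e-02 m)² = 3.4967e-04 m²
L = m/(density·A) = 7990/(9070×3.4967e-04) = 2519 m
R = ρL/A = (1.67×10^-8)(2519)/(3.4967e-04) = 0.1203 Ω
V = IR = 424 × 0.1203 = 51.0 V

51.0 V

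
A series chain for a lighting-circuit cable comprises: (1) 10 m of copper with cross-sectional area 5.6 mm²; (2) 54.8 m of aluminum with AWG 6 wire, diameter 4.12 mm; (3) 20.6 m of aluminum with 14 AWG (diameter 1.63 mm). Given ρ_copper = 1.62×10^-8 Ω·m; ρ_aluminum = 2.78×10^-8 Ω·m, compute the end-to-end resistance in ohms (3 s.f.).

Seg 1: A = 5.6 mm² = 5.600e-06 m²
R_1 = (1.62×10^-8)(10)/(5.600e-06) = 0.02893 Ω
Seg 2: A = π(4.12/2 mm)² = π(2.0600e-03 m)² = 1.333e-05 m²
R_2 = (2.78×10^-8)(54.8)/(1.333e-05) = 0.1143 Ω
Seg 3: A = π(1.63/2 mm)² = π(8.1500e-04 m)² = 2.087e-06 m²
R_3 = (2.78×10^-8)(20.6)/(2.087e-06) = 0.2744 Ω
R_total = R_1 + R_2 + R_3 = 0.418 Ω

0.418 Ω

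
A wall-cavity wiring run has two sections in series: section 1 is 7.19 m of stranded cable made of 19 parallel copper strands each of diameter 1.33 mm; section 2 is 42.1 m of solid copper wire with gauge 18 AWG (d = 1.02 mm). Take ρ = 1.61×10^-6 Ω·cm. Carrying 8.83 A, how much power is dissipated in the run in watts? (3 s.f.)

65.0 W

ρ = 1.61×10^-6 Ω·cm = 1.61×10^-8 Ω·m
Section 1: A_strand = π(6.6500e-04)² = 1.389e-06 m²; R₁ = ρL/(N·A_s) = (1.61×10^-8)(7.19)/(19×1.389e-06) = 0.004385 Ω
Section 2: A = π(1.02/2 mm)² = π(5.1000e-04 m)² = 8.171e-07 m²
R₂ = (1.61×10^-8)(42.1)/(8.171e-07) = 0.8295 Ω
R = R₁ + R₂ = 0.8339 Ω
P = I²R = (8.83)² × 0.8339 = 65.0 W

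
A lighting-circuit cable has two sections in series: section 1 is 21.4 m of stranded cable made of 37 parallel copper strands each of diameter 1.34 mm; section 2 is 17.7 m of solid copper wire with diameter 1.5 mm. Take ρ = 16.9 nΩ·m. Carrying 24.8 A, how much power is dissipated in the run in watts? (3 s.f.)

108 W

ρ = 16.9 nΩ·m = 1.69×10^-8 Ω·m
Section 1: A_strand = π(6.7000e-04)² = 1.410e-06 m²; R₁ = ρL/(N·A_s) = (1.69×10^-8)(21.4)/(37×1.410e-06) = 0.006931 Ω
Section 2: A = π(d/2)² = π(7.5000e-04 m)² = 1.767e-06 m²
R₂ = (1.69×10^-8)(17.7)/(1.767e-06) = 0.1693 Ω
R = R₁ + R₂ = 0.1762 Ω
P = I²R = (24.8)² × 0.1762 = 108 W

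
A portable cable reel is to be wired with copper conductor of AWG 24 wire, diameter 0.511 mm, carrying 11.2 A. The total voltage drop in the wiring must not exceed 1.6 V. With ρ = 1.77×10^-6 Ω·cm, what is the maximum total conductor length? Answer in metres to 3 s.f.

ρ = 1.77×10^-6 Ω·cm = 1.77×10^-8 Ω·m
A = π(0.511/2 mm)² = π(2.5550e-04 m)² = 2.051e-07 m²
L_max = V_max·A/(1·ρI) = (1.6)(2.051e-07)/(1.77×10^-8×11.2) = 1.66 m

1.66 m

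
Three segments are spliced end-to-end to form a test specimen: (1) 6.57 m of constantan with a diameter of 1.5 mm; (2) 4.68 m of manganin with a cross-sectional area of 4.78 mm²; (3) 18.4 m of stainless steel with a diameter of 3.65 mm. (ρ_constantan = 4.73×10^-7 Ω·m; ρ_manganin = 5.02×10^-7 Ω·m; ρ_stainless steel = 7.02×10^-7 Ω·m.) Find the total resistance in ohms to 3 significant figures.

3.48 Ω

Seg 1: A = π(d/2)² = π(7.5000e-04 m)² = 1.767e-06 m²
R_1 = (4.73×10^-7)(6.57)/(1.767e-06) = 1.759 Ω
Seg 2: A = 4.78 mm² = 4.780e-06 m²
R_2 = (5.02×10^-7)(4.68)/(4.780e-06) = 0.4915 Ω
Seg 3: A = π(d/2)² = π(1.8250e-03 m)² = 1.046e-05 m²
R_3 = (7.02×10^-7)(18.4)/(1.046e-05) = 1.234 Ω
R_total = R_1 + R_2 + R_3 = 3.48 Ω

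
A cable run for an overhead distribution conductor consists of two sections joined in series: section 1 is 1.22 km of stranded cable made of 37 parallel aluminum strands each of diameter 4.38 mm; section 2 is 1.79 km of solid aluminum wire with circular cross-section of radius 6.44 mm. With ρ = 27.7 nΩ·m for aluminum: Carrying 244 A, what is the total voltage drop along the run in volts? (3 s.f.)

ρ = 27.7 nΩ·m = 2.77×10^-8 Ω·m
Section 1: A_strand = π(2.1900e-03)² = 1.507e-05 m²; R₁ = ρL/(N·A_s) = (2.77×10^-8)(1220)/(37×1.507e-05) = 0.06062 Ω
Section 2: A = πr² = π(6.4400e-03 m)² = 1.303e-04 m²
R₂ = (2.77×10^-8)(1790)/(1.303e-04) = 0.3805 Ω
R = R₁ + R₂ = 0.4412 Ω
V = IR = 244 × 0.4412 = 108 V

108 V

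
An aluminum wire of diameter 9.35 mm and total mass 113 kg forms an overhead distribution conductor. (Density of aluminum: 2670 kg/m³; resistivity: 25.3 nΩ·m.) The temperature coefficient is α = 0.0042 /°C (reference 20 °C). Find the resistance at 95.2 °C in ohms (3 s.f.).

ρ = 25.3 nΩ·m = 2.53×10^-8 Ω·m
A = π(d/2)² = π(4.6750e-03 m)² = 6.8661e-05 m²
L = m/(density·A) = 113/(2670×6.8661e-05) = 616.4 m
R = ρL/A = (2.53×10^-8)(616.4)/(6.8661e-05) = 0.2271 Ω
R(95.2 °C) = 0.2271 × (1 + 0.0042×75.2) = 0.299 Ω

0.299 Ω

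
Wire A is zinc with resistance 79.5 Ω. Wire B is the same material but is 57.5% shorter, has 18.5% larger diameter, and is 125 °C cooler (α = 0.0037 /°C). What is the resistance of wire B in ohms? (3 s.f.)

R ∝ ρL/d² with ρ ∝ (1+αΔT), so R_B/R_A = (1 − 57.5/100) × (1 + 18.5/100)⁻² × (1 − 0.0037×125)
= 0.425 × 0.7121 × 0.5375 = 0.1627
R_B = 0.1627 × 79.5 = 12.9 Ω

12.9 Ω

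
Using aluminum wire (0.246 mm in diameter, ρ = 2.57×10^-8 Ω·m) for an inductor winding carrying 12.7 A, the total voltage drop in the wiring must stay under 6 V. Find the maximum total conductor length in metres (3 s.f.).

A = π(d/2)² = π(1.2300e-04 m)² = 4.753e-08 m²
L_max = V_max·A/(1·ρI) = (6)(4.753e-08)/(2.57×10^-8×12.7) = 0.874 m

0.874 m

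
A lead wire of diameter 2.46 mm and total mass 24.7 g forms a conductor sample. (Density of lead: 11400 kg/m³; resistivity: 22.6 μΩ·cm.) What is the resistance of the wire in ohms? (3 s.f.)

ρ = 22.6 μΩ·cm = 2.26×10^-7 Ω·m
A = π(d/2)² = π(1.2300e-03 m)² = 4.7529e-06 m²
L = m/(density·A) = 0.0247/(11400×4.7529e-06) = 0.4559 m
R = ρL/A = (2.26×10^-7)(0.4559)/(4.7529e-06) = 0.0217 Ω

0.0217 Ω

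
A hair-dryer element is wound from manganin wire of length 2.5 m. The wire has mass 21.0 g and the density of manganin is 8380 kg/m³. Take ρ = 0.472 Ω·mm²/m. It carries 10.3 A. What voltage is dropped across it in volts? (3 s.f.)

ρ = 0.472 Ω·mm²/m = 4.72×10^-7 Ω·m
A = m/(density·L) = 0.021/(8380×2.5) = 1.0024e-06 m²
R = ρL/A = (4.72×10^-7)(2.5)/(1.0024e-06) = 1.177 Ω
V = IR = 10.3 × 1.177 = 12.1 V

12.1 V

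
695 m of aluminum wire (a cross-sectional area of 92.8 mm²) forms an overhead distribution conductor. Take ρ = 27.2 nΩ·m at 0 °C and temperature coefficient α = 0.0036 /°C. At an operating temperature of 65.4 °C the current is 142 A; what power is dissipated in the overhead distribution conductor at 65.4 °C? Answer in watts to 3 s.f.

5070 W

ρ = 27.2 nΩ·m = 2.72×10^-8 Ω·m
A = 92.8 mm² = 9.280e-05 m²
R₍0₎ = ρL/A = (2.72×10^-8)(695)/(9.280e-05) = 0.2037 Ω
R₍65.4₎ = R₍0₎(1 + αΔT) = 0.2037 × (1 + 0.0036×65.4) = 0.2517 Ω
P = I²R = (142)² × 0.2517 = 5070 W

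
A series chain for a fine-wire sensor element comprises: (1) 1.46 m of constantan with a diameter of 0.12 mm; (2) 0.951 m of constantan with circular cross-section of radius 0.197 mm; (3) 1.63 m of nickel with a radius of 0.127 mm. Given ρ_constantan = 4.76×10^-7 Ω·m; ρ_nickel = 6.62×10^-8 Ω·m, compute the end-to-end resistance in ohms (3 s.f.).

Seg 1: A = π(d/2)² = π(6.0000e-05 m)² = 1.131e-08 m²
R_1 = (4.76×10^-7)(1.46)/(1.131e-08) = 61.45 Ω
Seg 2: A = πr² = π(1.9700e-04 m)² = 1.219e-07 m²
R_2 = (4.76×10^-7)(0.951)/(1.219e-07) = 3.713 Ω
Seg 3: A = πr² = π(1.2700e-04 m)² = 5.067e-08 m²
R_3 = (6.62×10^-8)(1.63)/(5.067e-08) = 2.13 Ω
R_total = R_1 + R_2 + R_3 = 67.3 Ω

67.3 Ω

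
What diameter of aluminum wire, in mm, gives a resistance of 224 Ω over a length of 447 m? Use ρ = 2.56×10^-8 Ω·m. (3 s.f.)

A = ρL/R = (2.56×10^-8)(447)/(224) = 5.109e-08 m²
d = 2√(A/π) = 2.550e-04 m = 0.255 mm

0.255 mm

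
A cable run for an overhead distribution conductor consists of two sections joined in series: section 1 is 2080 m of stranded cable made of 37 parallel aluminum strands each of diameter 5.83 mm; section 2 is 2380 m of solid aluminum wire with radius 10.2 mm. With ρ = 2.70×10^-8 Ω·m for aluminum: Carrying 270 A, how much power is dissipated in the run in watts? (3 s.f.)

18500 W

Section 1: A_strand = π(2.9150e-03)² = 2.669e-05 m²; R₁ = ρL/(N·A_s) = (2.70×10^-8)(2080)/(37×2.669e-05) = 0.05686 Ω
Section 2: A = πr² = π(1.0200e-02 m)² = 3.269e-04 m²
R₂ = (2.70×10^-8)(2380)/(3.269e-04) = 0.1966 Ω
R = R₁ + R₂ = 0.2535 Ω
P = I²R = (270)² × 0.2535 = 18500 W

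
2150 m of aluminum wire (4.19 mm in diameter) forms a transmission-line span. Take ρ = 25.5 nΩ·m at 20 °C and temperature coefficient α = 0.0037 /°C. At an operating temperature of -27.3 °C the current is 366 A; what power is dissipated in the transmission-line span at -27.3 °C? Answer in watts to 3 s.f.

4.39×10^5 W

ρ = 25.5 nΩ·m = 2.55×10^-8 Ω·m
A = π(d/2)² = π(2.0950e-03 m)² = 1.379e-05 m²
R₍20₎ = ρL/A = (2.55×10^-8)(2150)/(1.379e-05) = 3.976 Ω
R₍-27.3₎ = R₍20₎(1 + αΔT) = 3.976 × (1 + 0.0037×-47.3) = 3.28 Ω
P = I²R = (366)² × 3.28 = 4.39×10^5 W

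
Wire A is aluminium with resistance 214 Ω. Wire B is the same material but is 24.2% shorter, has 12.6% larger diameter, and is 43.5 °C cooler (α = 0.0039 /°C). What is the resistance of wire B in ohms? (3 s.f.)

R ∝ ρL/d² with ρ ∝ (1+αΔT), so R_B/R_A = (1 − 24.2/100) × (1 + 12.6/100)⁻² × (1 − 0.0039×43.5)
= 0.758 × 0.7887 × 0.8304 = 0.4964
R_B = 0.4964 × 214 = 106 Ω

106 Ω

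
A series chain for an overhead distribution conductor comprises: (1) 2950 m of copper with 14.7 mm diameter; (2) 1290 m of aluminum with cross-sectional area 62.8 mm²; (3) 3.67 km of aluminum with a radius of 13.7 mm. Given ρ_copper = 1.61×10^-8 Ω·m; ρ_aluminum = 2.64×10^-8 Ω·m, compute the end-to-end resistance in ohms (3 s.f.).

0.986 Ω

Seg 1: A = π(d/2)² = π(7.3500e-03 m)² = 1.697e-04 m²
R_1 = (1.61×10^-8)(2950)/(1.697e-04) = 0.2798 Ω
Seg 2: A = 62.8 mm² = 6.280e-05 m²
R_2 = (2.64×10^-8)(1290)/(6.280e-05) = 0.5423 Ω
Seg 3: A = πr² = π(1.3700e-02 m)² = 5.896e-04 m²
R_3 = (2.64×10^-8)(3670)/(5.896e-04) = 0.1643 Ω
R_total = R_1 + R_2 + R_3 = 0.986 Ω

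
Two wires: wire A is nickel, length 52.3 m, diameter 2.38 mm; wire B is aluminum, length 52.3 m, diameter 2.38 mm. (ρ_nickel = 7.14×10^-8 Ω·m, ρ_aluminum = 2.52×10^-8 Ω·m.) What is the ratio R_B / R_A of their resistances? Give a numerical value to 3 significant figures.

R ∝ ρL/d², so R_B/R_A = (ρ_B/ρ_A)
= (2.52×10^-8/7.14×10^-8) = 0.353

0.353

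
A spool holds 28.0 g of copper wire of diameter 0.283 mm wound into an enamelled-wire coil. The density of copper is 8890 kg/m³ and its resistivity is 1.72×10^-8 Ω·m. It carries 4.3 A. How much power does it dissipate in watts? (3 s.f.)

A = π(d/2)² = π(1.4150e-04 m)² = 6.2902e-08 m²
L = m/(density·A) = 0.028/(8890×6.2902e-08) = 50.07 m
R = ρL/A = (1.72×10^-8)(50.07)/(6.2902e-08) = 13.69 Ω
P = I²R = (4.3)² × 13.69 = 253 W

253 W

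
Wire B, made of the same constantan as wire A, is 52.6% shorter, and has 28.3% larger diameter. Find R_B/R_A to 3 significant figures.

R ∝ L/d², so R_B/R_A = (1 − 52.6/100) × (1 + 28.3/100)⁻²
= 0.474 × 0.6075 = 0.288

0.288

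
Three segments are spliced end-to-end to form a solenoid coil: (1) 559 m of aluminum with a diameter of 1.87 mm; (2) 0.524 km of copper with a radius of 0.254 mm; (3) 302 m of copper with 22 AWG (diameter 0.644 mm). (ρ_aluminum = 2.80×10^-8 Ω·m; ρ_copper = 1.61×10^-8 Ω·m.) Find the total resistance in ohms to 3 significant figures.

62.2 Ω

Seg 1: A = π(d/2)² = π(9.3500e-04 m)² = 2.746e-06 m²
R_1 = (2.80×10^-8)(559)/(2.746e-06) = 5.699 Ω
Seg 2: A = πr² = π(2.5400e-04 m)² = 2.027e-07 m²
R_2 = (1.61×10^-8)(524)/(2.027e-07) = 41.62 Ω
Seg 3: A = π(0.644/2 mm)² = π(3.2200e-04 m)² = 3.257e-07 m²
R_3 = (1.61×10^-8)(302)/(3.257e-07) = 14.93 Ω
R_total = R_1 + R_2 + R_3 = 62.2 Ω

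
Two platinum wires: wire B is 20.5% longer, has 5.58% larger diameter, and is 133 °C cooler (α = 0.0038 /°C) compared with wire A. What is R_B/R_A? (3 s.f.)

R ∝ ρL/d² with ρ ∝ (1+αΔT), so R_B/R_A = (1 + 20.5/100) × (1 + 5.58/100)⁻² × (1 − 0.0038×133)
= 1.205 × 0.8971 × 0.4946 = 0.535

0.535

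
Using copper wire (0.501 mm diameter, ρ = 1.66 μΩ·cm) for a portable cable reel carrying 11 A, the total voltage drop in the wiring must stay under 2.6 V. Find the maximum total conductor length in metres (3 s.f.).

ρ = 1.66 μΩ·cm = 1.66×10^-8 Ω·m
A = π(d/2)² = π(2.5050e-04 m)² = 1.971e-07 m²
L_max = V_max·A/(1·ρI) = (2.6)(1.971e-07)/(1.66×10^-8×11) = 2.81 m

2.81 m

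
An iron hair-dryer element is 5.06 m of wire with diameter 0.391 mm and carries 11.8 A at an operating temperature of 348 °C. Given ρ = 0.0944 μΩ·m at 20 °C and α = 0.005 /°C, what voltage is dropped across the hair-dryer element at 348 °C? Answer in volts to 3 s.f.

ρ = 0.0944 μΩ·m = 9.44×10^-8 Ω·m
A = π(d/2)² = π(1.9550e-04 m)² = 1.201e-07 m²
R₍20₎ = ρL/A = (9.44×10^-8)(5.06)/(1.201e-07) = 3.978 Ω
R₍348₎ = R₍20₎(1 + αΔT) = 3.978 × (1 + 0.005×328) = 10.5 Ω
V = IR = 11.8 × 10.5 = 124 V

124 V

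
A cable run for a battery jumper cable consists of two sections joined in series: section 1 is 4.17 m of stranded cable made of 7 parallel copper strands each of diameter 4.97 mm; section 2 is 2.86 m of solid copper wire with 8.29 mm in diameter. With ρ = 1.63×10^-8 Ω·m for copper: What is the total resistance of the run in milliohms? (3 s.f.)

Section 1: A_strand = π(2.4850e-03)² = 1.940e-05 m²; R₁ = ρL/(N·A_s) = (1.63×10^-8)(4.17)/(7×1.940e-05) = 5.005×10^-4 Ω
Section 2: A = π(d/2)² = π(4.1450e-03 m)² = 5.398e-05 m²
R₂ = (1.63×10^-8)(2.86)/(5.398e-05) = 8.637×10^-4 Ω
R = R₁ + R₂ = 1.36 mΩ

1.36 mΩ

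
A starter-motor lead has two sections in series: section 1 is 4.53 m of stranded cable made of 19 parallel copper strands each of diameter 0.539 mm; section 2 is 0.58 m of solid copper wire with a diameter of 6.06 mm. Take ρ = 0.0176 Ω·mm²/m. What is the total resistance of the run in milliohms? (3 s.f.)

18.7 mΩ

ρ = 0.0176 Ω·mm²/m = 1.76×10^-8 Ω·m
Section 1: A_strand = π(2.6950e-04)² = 2.282e-07 m²; R₁ = ρL/(N·A_s) = (1.76×10^-8)(4.53)/(19×2.282e-07) = 0.01839 Ω
Section 2: A = π(d/2)² = π(3.0300e-03 m)² = 2.884e-05 m²
R₂ = (1.76×10^-8)(0.58)/(2.884e-05) = 3.539×10^-4 Ω
R = R₁ + R₂ = 18.7 mΩ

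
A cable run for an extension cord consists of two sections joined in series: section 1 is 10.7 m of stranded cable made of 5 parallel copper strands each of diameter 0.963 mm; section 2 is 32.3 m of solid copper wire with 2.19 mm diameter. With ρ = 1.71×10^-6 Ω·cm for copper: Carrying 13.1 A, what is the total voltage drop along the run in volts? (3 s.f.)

2.58 V

ρ = 1.71×10^-6 Ω·cm = 1.71×10^-8 Ω·m
Section 1: A_strand = π(4.8150e-04)² = 7.284e-07 m²; R₁ = ρL/(N·A_s) = (1.71×10^-8)(10.7)/(5×7.284e-07) = 0.05024 Ω
Section 2: A = π(d/2)² = π(1.0950e-03 m)² = 3.767e-06 m²
R₂ = (1.71×10^-8)(32.3)/(3.767e-06) = 0.1466 Ω
R = R₁ + R₂ = 0.1969 Ω
V = IR = 13.1 × 0.1969 = 2.58 V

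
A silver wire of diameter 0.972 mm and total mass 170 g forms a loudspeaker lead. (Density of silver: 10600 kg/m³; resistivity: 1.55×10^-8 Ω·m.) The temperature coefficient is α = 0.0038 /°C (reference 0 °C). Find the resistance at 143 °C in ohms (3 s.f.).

0.697 Ω

A = π(d/2)² = π(4.8600e-04 m)² = 7.4203e-07 m²
L = m/(density·A) = 0.17/(10600×7.4203e-07) = 21.61 m
R = ρL/A = (1.55×10^-8)(21.61)/(7.4203e-07) = 0.4515 Ω
R(143 °C) = 0.4515 × (1 + 0.0038×143) = 0.697 Ω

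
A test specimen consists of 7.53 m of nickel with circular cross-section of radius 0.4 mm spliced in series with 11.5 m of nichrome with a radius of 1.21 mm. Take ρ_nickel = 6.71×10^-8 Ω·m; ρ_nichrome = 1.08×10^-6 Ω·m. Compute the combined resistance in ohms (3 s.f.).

3.71 Ω

Segment 1: A = πr² = π(4.0000e-04 m)² = 5.027e-07 m²
R₁ = ρL/A = (6.71×10^-8)(7.53)/(5.027e-07) = 1.005 Ω
Segment 2: A = πr² = π(1.2100e-03 m)² = 4.600e-06 m²
R₂ = (1.08×10^-6)(11.5)/(4.600e-06) = 2.7 Ω
R = R₁ + R₂ = 3.71 Ω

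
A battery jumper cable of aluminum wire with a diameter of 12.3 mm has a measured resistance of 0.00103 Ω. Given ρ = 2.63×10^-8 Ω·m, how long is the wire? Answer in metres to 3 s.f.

A = π(d/2)² = π(6.1500e-03 m)² = 1.188e-04 m²
L = RA/ρ = (0.00103)(1.188e-04)/(2.63×10^-8) = 4.65 m

4.65 m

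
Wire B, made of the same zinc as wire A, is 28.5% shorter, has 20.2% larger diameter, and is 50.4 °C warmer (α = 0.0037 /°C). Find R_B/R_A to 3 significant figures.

0.587

R ∝ ρL/d² with ρ ∝ (1+αΔT), so R_B/R_A = (1 − 28.5/100) × (1 + 20.2/100)⁻² × (1 + 0.0037×50.4)
= 0.715 × 0.6921 × 1.187 = 0.587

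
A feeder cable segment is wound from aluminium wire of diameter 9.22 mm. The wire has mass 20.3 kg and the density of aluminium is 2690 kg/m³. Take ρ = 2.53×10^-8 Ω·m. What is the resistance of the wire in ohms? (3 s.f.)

0.0428 Ω

A = π(d/2)² = π(4.6100e-03 m)² = 6.6765e-05 m²
L = m/(density·A) = 20.3/(2690×6.6765e-05) = 113 m
R = ρL/A = (2.53×10^-8)(113)/(6.6765e-05) = 0.0428 Ω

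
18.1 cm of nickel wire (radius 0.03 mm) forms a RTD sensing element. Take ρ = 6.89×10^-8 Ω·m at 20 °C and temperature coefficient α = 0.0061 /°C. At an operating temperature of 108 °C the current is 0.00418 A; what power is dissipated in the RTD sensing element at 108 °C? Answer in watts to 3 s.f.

A = πr² = π(3.0000e-05 m)² = 2.827e-09 m²
R₍20₎ = ρL/A = (6.89×10^-8)(0.181)/(2.827e-09) = 4.411 Ω
R₍108₎ = R₍20₎(1 + αΔT) = 4.411 × (1 + 0.0061×88) = 6.778 Ω
P = I²R = (0.00418)² × 6.778 = 1.18×10^-4 W

1.18×10^-4 W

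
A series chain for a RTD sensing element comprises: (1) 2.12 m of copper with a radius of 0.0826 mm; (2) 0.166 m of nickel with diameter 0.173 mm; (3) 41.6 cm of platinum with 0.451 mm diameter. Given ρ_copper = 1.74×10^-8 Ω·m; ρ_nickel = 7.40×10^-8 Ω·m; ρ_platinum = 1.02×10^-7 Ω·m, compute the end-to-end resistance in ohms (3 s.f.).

2.51 Ω

Seg 1: A = πr² = π(8.2600e-05 m)² = 2.143e-08 m²
R_1 = (1.74×10^-8)(2.12)/(2.143e-08) = 1.721 Ω
Seg 2: A = π(d/2)² = π(8.6500e-05 m)² = 2.351e-08 m²
R_2 = (7.40×10^-8)(0.166)/(2.351e-08) = 0.5226 Ω
Seg 3: A = π(d/2)² = π(2.2550e-04 m)² = 1.598e-07 m²
R_3 = (1.02×10^-7)(0.416)/(1.598e-07) = 0.2656 Ω
R_total = R_1 + R_2 + R_3 = 2.51 Ω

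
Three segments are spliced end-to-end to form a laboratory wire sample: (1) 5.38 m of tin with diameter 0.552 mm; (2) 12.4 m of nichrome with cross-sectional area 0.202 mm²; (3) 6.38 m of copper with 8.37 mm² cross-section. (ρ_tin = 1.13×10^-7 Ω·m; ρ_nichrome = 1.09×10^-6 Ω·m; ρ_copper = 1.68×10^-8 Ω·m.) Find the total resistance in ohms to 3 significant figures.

69.5 Ω

Seg 1: A = π(d/2)² = π(2.7600e-04 m)² = 2.393e-07 m²
R_1 = (1.13×10^-7)(5.38)/(2.393e-07) = 2.54 Ω
Seg 2: A = 0.202 mm² = 2.020e-07 m²
R_2 = (1.09×10^-6)(12.4)/(2.020e-07) = 66.91 Ω
Seg 3: A = 8.37 mm² = 8.370e-06 m²
R_3 = (1.68×10^-8)(6.38)/(8.370e-06) = 0.01281 Ω
R_total = R_1 + R_2 + R_3 = 69.5 Ω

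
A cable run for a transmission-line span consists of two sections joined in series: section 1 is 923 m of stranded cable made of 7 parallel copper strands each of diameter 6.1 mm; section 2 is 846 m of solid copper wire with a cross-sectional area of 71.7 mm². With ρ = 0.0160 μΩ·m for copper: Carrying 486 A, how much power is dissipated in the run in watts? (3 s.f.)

61600 W

ρ = 0.0160 μΩ·m = 1.60×10^-8 Ω·m
Section 1: A_strand = π(3.0500e-03)² = 2.922e-05 m²; R₁ = ρL/(N·A_s) = (1.60×10^-8)(923)/(7×2.922e-05) = 0.07219 Ω
Section 2: A = 71.7 mm² = 7.170e-05 m²
R₂ = (1.60×10^-8)(846)/(7.170e-05) = 0.1888 Ω
R = R₁ + R₂ = 0.261 Ω
P = I²R = (486)² × 0.261 = 61600 W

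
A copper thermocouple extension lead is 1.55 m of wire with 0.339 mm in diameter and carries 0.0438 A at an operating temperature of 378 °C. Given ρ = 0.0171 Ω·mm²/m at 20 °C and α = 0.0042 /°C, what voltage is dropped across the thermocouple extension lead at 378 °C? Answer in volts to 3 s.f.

ρ = 0.0171 Ω·mm²/m = 1.71×10^-8 Ω·m
A = π(d/2)² = π(1.6950e-04 m)² = 9.026e-08 m²
R₍20₎ = ρL/A = (1.71×10^-8)(1.55)/(9.026e-08) = 0.2937 Ω
R₍378₎ = R₍20₎(1 + αΔT) = 0.2937 × (1 + 0.0042×358) = 0.7352 Ω
V = IR = 0.0438 × 0.7352 = 0.0322 V

0.0322 V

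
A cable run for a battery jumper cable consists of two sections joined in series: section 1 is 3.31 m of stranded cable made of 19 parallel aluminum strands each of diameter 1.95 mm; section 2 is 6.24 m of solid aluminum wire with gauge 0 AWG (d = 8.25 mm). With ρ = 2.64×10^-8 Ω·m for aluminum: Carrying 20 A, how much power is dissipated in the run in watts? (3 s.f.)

1.85 W

Section 1: A_strand = π(9.7500e-04)² = 2.986e-06 m²; R₁ = ρL/(N·A_s) = (2.64×10^-8)(3.31)/(19×2.986e-06) = 0.00154 Ω
Section 2: A = π(8.25/2 mm)² = π(4.1250e-03 m)² = 5.346e-05 m²
R₂ = (2.64×10^-8)(6.24)/(5.346e-05) = 0.003082 Ω
R = R₁ + R₂ = 0.004622 Ω
P = I²R = (20)² × 0.004622 = 1.85 W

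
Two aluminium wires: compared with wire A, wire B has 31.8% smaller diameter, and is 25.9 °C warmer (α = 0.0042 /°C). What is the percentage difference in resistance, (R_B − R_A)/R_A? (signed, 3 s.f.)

138%

R ∝ ρL/d² with ρ ∝ (1+αΔT), so R_B/R_A = (1 − 31.8/100)⁻² × (1 + 0.0042×25.9)
= 2.15 × 1.109 = 2.384
(R_B − R_A)/R_A = 2.384 − 1 = 138%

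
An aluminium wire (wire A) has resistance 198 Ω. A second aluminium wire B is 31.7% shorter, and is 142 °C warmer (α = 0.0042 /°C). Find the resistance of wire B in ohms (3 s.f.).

R ∝ ρL/d² with ρ ∝ (1+αΔT), so R_B/R_A = (1 − 31.7/100) × (1 + 0.0042×142)
= 0.683 × 1.596 = 1.09
R_B = 1.09 × 198 = 216 Ω

216 Ω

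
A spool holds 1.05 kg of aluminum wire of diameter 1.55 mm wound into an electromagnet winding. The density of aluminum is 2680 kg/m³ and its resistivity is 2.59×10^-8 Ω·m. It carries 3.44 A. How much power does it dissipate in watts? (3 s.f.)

A = π(d/2)² = π(7.7500e-04 m)² = 1.8869e-06 m²
L = m/(density·A) = 1.05/(2680×1.8869e-06) = 207.6 m
R = ρL/A = (2.59×10^-8)(207.6)/(1.8869e-06) = 2.85 Ω
P = I²R = (3.44)² × 2.85 = 33.7 W

33.7 W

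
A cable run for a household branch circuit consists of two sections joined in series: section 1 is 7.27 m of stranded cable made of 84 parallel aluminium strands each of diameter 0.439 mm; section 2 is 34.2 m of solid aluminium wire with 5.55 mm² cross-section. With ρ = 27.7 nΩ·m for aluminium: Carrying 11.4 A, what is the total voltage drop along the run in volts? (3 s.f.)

ρ = 27.7 nΩ·m = 2.77×10^-8 Ω·m
Section 1: A_strand = π(2.1950e-04)² = 1.514e-07 m²; R₁ = ρL/(N·A_s) = (2.77×10^-8)(7.27)/(84×1.514e-07) = 0.01584 Ω
Section 2: A = 5.55 mm² = 5.550e-06 m²
R₂ = (2.77×10^-8)(34.2)/(5.550e-06) = 0.1707 Ω
R = R₁ + R₂ = 0.1865 Ω
V = IR = 11.4 × 0.1865 = 2.13 V

2.13 V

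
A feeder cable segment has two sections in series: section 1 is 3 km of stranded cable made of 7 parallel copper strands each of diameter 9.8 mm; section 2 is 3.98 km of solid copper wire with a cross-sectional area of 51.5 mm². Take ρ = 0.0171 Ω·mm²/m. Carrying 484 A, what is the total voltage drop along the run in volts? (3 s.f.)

687 V

ρ = 0.0171 Ω·mm²/m = 1.71×10^-8 Ω·m
Section 1: A_strand = π(4.9000e-03)² = 7.543e-05 m²; R₁ = ρL/(N·A_s) = (1.71×10^-8)(3000)/(7×7.543e-05) = 0.09716 Ω
Section 2: A = 51.5 mm² = 5.150e-05 m²
R₂ = (1.71×10^-8)(3980)/(5.150e-05) = 1.322 Ω
R = R₁ + R₂ = 1.419 Ω
V = IR = 484 × 1.419 = 687 V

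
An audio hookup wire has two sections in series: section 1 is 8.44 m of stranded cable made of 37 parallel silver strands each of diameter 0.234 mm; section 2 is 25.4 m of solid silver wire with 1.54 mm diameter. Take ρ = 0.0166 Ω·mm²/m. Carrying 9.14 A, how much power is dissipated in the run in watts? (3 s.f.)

ρ = 0.0166 Ω·mm²/m = 1.66×10^-8 Ω·m
Section 1: A_strand = π(1.1700e-04)² = 4.301e-08 m²; R₁ = ρL/(N·A_s) = (1.66×10^-8)(8.44)/(37×4.301e-08) = 0.08805 Ω
Section 2: A = π(d/2)² = π(7.7000e-04 m)² = 1.863e-06 m²
R₂ = (1.66×10^-8)(25.4)/(1.863e-06) = 0.2264 Ω
R = R₁ + R₂ = 0.3144 Ω
P = I²R = (9.14)² × 0.3144 = 26.3 W

26.3 W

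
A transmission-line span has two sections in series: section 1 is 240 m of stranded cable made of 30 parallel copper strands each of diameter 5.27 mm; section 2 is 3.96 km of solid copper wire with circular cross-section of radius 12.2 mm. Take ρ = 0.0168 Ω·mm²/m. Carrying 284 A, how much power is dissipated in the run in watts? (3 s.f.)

ρ = 0.0168 Ω·mm²/m = 1.68×10^-8 Ω·m
Section 1: A_strand = π(2.6350e-03)² = 2.181e-05 m²; R₁ = ρL/(N·A_s) = (1.68×10^-8)(240)/(30×2.181e-05) = 0.006162 Ω
Section 2: A = πr² = π(1.2200e-02 m)² = 4.676e-04 m²
R₂ = (1.68×10^-8)(3960)/(4.676e-04) = 0.1423 Ω
R = R₁ + R₂ = 0.1484 Ω
P = I²R = (284)² × 0.1484 = 12000 W

12000 W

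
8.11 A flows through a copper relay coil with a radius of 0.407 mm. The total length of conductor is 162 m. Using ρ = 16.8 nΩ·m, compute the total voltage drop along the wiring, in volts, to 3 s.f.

42.4 V

ρ = 16.8 nΩ·m = 1.68×10^-8 Ω·m
A = πr² = π(4.0700e-04 m)² = 5.204e-07 m²
R = ρL/A = (1.68×10^-8)(162)/(5.204e-07) = 5.23 Ω
V = IR = 8.11 × 5.23 = 42.4 V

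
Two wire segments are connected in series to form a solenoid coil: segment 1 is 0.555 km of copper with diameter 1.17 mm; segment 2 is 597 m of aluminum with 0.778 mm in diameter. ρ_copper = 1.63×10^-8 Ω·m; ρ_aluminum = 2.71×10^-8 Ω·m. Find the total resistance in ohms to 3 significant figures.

Segment 1: A = π(d/2)² = π(5.8500e-04 m)² = 1.075e-06 m²
R₁ = ρL/A = (1.63×10^-8)(555)/(1.075e-06) = 8.414 Ω
Segment 2: A = π(d/2)² = π(3.8900e-04 m)² = 4.754e-07 m²
R₂ = (2.71×10^-8)(597)/(4.754e-07) = 34.03 Ω
R = R₁ + R₂ = 42.4 Ω

42.4 Ω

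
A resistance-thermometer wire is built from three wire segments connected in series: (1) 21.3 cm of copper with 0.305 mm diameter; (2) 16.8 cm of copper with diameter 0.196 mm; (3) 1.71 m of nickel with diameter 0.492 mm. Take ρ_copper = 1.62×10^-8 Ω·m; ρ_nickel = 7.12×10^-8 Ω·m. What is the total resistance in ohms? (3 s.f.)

0.778 Ω

Seg 1: A = π(d/2)² = π(1.5250e-04 m)² = 7.306e-08 m²
R_1 = (1.62×10^-8)(0.213)/(7.306e-08) = 0.04723 Ω
Seg 2: A = π(d/2)² = π(9.8000e-05 m)² = 3.017e-08 m²
R_2 = (1.62×10^-8)(0.168)/(3.017e-08) = 0.0902 Ω
Seg 3: A = π(d/2)² = π(2.4600e-04 m)² = 1.901e-07 m²
R_3 = (7.12×10^-8)(1.71)/(1.901e-07) = 0.6404 Ω
R_total = R_1 + R_2 + R_3 = 0.778 Ω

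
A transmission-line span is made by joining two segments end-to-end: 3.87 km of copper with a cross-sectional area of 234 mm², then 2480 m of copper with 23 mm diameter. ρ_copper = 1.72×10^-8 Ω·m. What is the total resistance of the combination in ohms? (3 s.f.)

Segment 1: A = 234 mm² = 2.340e-04 m²
R₁ = ρL/A = (1.72×10^-8)(3870)/(2.340e-04) = 0.2845 Ω
Segment 2: A = π(d/2)² = π(1.1500e-02 m)² = 4.155e-04 m²
R₂ = (1.72×10^-8)(2480)/(4.155e-04) = 0.1027 Ω
R = R₁ + R₂ = 0.387 Ω

0.387 Ω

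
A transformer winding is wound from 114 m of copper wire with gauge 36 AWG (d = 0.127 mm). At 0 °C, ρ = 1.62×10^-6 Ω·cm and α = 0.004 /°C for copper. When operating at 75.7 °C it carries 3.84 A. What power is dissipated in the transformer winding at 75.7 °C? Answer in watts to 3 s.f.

ρ = 1.62×10^-6 Ω·cm = 1.62×10^-8 Ω·m
A = π(0.127/2 mm)² = π(6.3500e-05 m)² = 1.267e-08 m²
R₍0₎ = ρL/A = (1.62×10^-8)(114)/(1.267e-08) = 145.8 Ω
R₍75.7₎ = R₍0₎(1 + αΔT) = 145.8 × (1 + 0.004×75.7) = 189.9 Ω
P = I²R = (3.84)² × 189.9 = 2800 W

2800 W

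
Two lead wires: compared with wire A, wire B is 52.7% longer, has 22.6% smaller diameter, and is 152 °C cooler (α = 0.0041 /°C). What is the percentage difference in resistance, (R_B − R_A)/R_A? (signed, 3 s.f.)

-3.96%

R ∝ ρL/d² with ρ ∝ (1+αΔT), so R_B/R_A = (1 + 52.7/100) × (1 − 22.6/100)⁻² × (1 − 0.0041×152)
= 1.527 × 1.669 × 0.3768 = 0.9604
(R_B − R_A)/R_A = 0.9604 − 1 = -3.96%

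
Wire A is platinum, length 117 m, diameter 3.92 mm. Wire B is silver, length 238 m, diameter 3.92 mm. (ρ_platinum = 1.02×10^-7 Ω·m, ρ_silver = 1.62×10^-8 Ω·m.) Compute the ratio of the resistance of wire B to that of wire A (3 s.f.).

R ∝ ρL/d², so R_B/R_A = (ρ_B/ρ_A) × (L_B/L_A)
= (1.62×10^-8/1.02×10^-7) × (238/117) = 0.323

0.323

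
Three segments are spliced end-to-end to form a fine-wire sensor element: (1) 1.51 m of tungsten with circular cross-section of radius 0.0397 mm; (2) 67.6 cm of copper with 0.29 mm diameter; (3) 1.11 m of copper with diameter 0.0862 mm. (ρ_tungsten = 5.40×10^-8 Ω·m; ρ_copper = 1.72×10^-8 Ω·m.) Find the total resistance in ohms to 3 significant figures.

19.9 Ω

Seg 1: A = πr² = π(3.9700e-05 m)² = 4.951e-09 m²
R_1 = (5.40×10^-8)(1.51)/(4.951e-09) = 16.47 Ω
Seg 2: A = π(d/2)² = π(1.4500e-04 m)² = 6.605e-08 m²
R_2 = (1.72×10^-8)(0.676)/(6.605e-08) = 0.176 Ω
Seg 3: A = π(d/2)² = π(4.3100e-05 m)² = 5.836e-09 m²
R_3 = (1.72×10^-8)(1.11)/(5.836e-09) = 3.272 Ω
R_total = R_1 + R_2 + R_3 = 19.9 Ω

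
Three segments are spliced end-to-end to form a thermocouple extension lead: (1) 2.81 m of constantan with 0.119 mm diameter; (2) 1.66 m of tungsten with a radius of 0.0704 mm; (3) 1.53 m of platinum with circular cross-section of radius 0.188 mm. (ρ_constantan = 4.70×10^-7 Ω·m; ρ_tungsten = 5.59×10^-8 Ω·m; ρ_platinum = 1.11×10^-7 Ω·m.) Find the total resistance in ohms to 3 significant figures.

126 Ω

Seg 1: A = π(d/2)² = π(5.9500e-05 m)² = 1.112e-08 m²
R_1 = (4.70×10^-7)(2.81)/(1.112e-08) = 118.7 Ω
Seg 2: A = πr² = π(7.0400e-05 m)² = 1.557e-08 m²
R_2 = (5.59×10^-8)(1.66)/(1.557e-08) = 5.96 Ω
Seg 3: A = πr² = π(1.8800e-04 m)² = 1.110e-07 m²
R_3 = (1.11×10^-7)(1.53)/(1.110e-07) = 1.529 Ω
R_total = R_1 + R_2 + R_3 = 126 Ω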